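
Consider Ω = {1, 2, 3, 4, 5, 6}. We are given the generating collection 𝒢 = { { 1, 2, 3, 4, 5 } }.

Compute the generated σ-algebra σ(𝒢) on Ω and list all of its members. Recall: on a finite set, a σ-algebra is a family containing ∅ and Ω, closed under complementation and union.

|σ(𝒢)| = 4.  σ(𝒢) = { {}, { 6 }, { 1, 2, 3, 4, 5 }, Ω }

Check:
Start: 𝒢 ∪ {∅, Ω} = { {}, { 1, 2, 3, 4, 5 }, Ω }.
Round 1 adds 1:
  { 6 }  = complement { 1, 2, 3, 4, 5 }
  [4 total]
Round 2: no new sets; the family is a σ-algebra.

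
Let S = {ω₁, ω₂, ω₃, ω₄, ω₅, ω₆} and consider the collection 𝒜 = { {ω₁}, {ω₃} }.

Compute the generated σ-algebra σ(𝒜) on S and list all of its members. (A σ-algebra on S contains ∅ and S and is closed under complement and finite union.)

Initial family (4 sets): { ∅, {ω₁}, {ω₃}, S }.
Iteration 1. New:
  {ω₁,ω₃}  = {ω₃} ∪ {ω₁}
  {ω₁,ω₂,ω₄,ω₅,ω₆}  = {ω₃}ᶜ
  {ω₂,ω₃,ω₄,ω₅,ω₆}  = {ω₁}ᶜ
  [7 total]
Iteration 2 adds 1:
  {ω₂,ω₄,ω₅,ω₆}  = {ω₁,ω₃}ᶜ
  [8 total]
After Iteration 3 the family is unchanged; done.

σ(𝒜) = { ∅, {ω₁}, {ω₃}, {ω₁,ω₃}, {ω₂,ω₄,ω₅,ω₆}, {ω₁,ω₂,ω₄,ω₅,ω₆}, {ω₂,ω₃,ω₄,ω₅,ω₆}, S }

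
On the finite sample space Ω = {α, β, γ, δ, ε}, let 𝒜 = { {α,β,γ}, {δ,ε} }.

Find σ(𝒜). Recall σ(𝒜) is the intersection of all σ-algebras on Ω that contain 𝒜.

Answer: σ(𝒜) = { {}, {δ,ε}, {α,β,γ}, Ω }

Working:
Start: 𝒜 ∪ {∅, Ω} = { {}, {δ,ε}, {α,β,γ}, Ω }.
Round 1: stable.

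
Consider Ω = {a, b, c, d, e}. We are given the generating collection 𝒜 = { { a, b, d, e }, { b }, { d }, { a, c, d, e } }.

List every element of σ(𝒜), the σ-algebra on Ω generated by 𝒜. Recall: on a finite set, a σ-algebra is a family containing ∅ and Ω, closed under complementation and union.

Initial family (6 sets): { {}, { b }, { d }, { a, b, d, e }, { a, c, d, e }, Ω }.
Round 1: +3 →
  { c }  = complement { a, b, d, e }
  { b, d }  = { d } ∪ { b }
  { a, b, c, e }  = complement { d }
  [9 total]
Round 2. New:
  { b, c }  = { b } ∪ { c }
  { c, d }  = { c } ∪ { d }
  { a, c, e }  = complement { b, d }
  { b, c, d }  = { c } ∪ { b, d }
  [13 total]
Round 3: 3 new —
  { a, e }  = complement { b, c, d }
  { a, b, e }  = complement { c, d }
  { a, d, e }  = complement { b, c }
  [16 total]
Round 4: stable.

|σ(𝒜)| = 16.  σ(𝒜) = { {}, { b }, { c }, { d }, { a, e }, { b, c }, { b, d }, { c, d }, { a, b, e }, { a, c, e }, { a, d, e }, { b, c, d }, { a, b, c, e }, { a, b, d, e }, { a, c, d, e }, Ω }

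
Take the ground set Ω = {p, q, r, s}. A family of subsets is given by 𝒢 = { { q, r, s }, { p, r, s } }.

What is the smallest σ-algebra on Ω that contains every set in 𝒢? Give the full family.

σ(𝒢) (8 sets): { {  }, { p }, { q }, { p, q }, { r, s }, { p, r, s }, { q, r, s }, Ω }

Check:
Begin from { {  }, { p, r, s }, { q, r, s }, Ω } (that is, 𝒢 plus ∅ and Ω).
Step 1: 2 new —
  { p }  = complement { q, r, s }
  { q }  = complement { p, r, s }
  |family| = 6
Step 2: +1 →
  { p, q }  = { q } ∪ { p }
  |family| = 7
Step 3. New:
  { r, s }  = complement { p, q }
  |family| = 8
Step 4 adds nothing — fixpoint reached.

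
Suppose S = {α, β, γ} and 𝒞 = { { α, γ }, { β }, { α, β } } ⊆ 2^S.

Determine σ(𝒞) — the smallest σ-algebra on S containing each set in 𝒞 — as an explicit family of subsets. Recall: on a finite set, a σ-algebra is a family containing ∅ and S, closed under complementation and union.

σ(𝒞) = { {}, { α }, { β }, { γ }, { α, β }, { α, γ }, { β, γ }, S }

Trace:
Seed the family with 𝒞 together with ∅ and S: { {}, { β }, { α, β }, { α, γ }, S }.
Step 1 (1 new):
  { γ }  = { α, β }ᶜ
  |family| = 6
Step 2 (1 new):
  { β, γ }  = { γ } ∪ { β }
  |family| = 7
Step 3: +1 →
  { α }  = { β, γ }ᶜ
  |family| = 8
After Step 4 the family is unchanged; done.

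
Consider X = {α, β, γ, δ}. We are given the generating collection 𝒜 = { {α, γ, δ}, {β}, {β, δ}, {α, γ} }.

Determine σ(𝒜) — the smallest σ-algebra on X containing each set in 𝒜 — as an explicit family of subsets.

|σ(𝒜)| = 8.  σ(𝒜) = { {}, {β}, {δ}, {α, γ}, {β, δ}, {α, β, γ}, {α, γ, δ}, X }

Working:
Begin from { {}, {β}, {α, γ}, {β, δ}, {α, γ, δ}, X } (that is, 𝒜 plus ∅ and X).
Step 1: +1 →
  {α, β, γ}  = {α, γ} ∪ {β}
Step 2 adds 1:
  {δ}  = X∖{α, β, γ}
After Step 3 the family is unchanged; done.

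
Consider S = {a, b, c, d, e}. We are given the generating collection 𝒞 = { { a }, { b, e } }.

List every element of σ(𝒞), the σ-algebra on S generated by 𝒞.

Initial family (4 sets): { {}, { a }, { b, e }, S }.
Pass 1: +3 →
  { a, b, e }  = { a } ∪ { b, e }
  { a, c, d }  = S∖{ b, e }
  { b, c, d, e }  = S∖{ a }
  [7 total]
Pass 2: 1 new —
  { c, d }  = S∖{ a, b, e }
  [8 total]
Pass 3: already closed under ᶜ and ∪.

σ(𝒞) = { {}, { a }, { b, e }, { c, d }, { a, b, e }, { a, c, d }, { b, c, d, e }, S }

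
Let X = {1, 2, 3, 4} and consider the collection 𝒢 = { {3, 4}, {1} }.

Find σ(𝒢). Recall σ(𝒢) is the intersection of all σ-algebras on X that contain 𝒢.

σ(𝒢) = { {}, {1}, {2}, {1, 2}, {3, 4}, {1, 3, 4}, {2, 3, 4}, X }

Trace:
Initial family (4 sets): { {}, {1}, {3, 4}, X }.
Pass 1: +3 →
  {1, 2}  = {3, 4}ᶜ
  {1, 3, 4}  = {3, 4} ∪ {1}
  {2, 3, 4}  = {1}ᶜ
  |family| = 7
Pass 2: 1 new —
  {2}  = {1, 3, 4}ᶜ
  |family| = 8
Pass 3: closed — nothing new.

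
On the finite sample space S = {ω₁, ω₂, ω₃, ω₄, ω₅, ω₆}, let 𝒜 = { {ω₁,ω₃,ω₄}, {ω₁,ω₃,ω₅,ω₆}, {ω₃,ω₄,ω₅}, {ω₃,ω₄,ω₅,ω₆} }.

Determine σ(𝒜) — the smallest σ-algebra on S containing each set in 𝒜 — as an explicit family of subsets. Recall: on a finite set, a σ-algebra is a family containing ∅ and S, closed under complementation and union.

Begin from { {}, {ω₁,ω₃,ω₄}, {ω₃,ω₄,ω₅}, {ω₁,ω₃,ω₅,ω₆}, {ω₃,ω₄,ω₅,ω₆}, S } (that is, 𝒜 plus ∅ and S).
Iteration 1: +6 →
  {ω₁,ω₂}  = complement {ω₃,ω₄,ω₅,ω₆}
  {ω₂,ω₄}  = complement {ω₁,ω₃,ω₅,ω₆}
  {ω₁,ω₂,ω₆}  = complement {ω₃,ω₄,ω₅}
  {ω₂,ω₅,ω₆}  = complement {ω₁,ω₃,ω₄}
  {ω₁,ω₃,ω₄,ω₅}  = {ω₃,ω₄,ω₅} ∪ {ω₁,ω₃,ω₄}
  {ω₁,ω₃,ω₄,ω₅,ω₆}  = {ω₁,ω₃,ω₅,ω₆} ∪ {ω₃,ω₄,ω₅}
  [12 total]
Iteration 2: +12 →
  {ω₂}  = complement {ω₁,ω₃,ω₄,ω₅,ω₆}
  {ω₂,ω₆}  = complement {ω₁,ω₃,ω₄,ω₅}
  {ω₁,ω₂,ω₄}  = {ω₁,ω₂} ∪ {ω₂,ω₄}
  {ω₁,ω₂,ω₃,ω₄}  = {ω₁,ω₂} ∪ {ω₁,ω₃,ω₄}
  {ω₁,ω₂,ω₄,ω₆}  = {ω₁,ω₂,ω₆} ∪ {ω₂,ω₄}
  {ω₁,ω₂,ω₅,ω₆}  = {ω₁,ω₂} ∪ {ω₂,ω₅,ω₆}
  {ω₂,ω₃,ω₄,ω₅}  = {ω₃,ω₄,ω₅} ∪ {ω₂,ω₄}
  {ω₂,ω₄,ω₅,ω₆}  = {ω₂,ω₅,ω₆} ∪ {ω₂,ω₄}
  {ω₁,ω₂,ω₃,ω₄,ω₅}  = {ω₃,ω₄,ω₅} ∪ {ω₁,ω₂}
  {ω₁,ω₂,ω₃,ω₄,ω₆}  = {ω₁,ω₃,ω₄} ∪ {ω₁,ω₂,ω₆}
  {ω₁,ω₂,ω₃,ω₅,ω₆}  = {ω₁,ω₃,ω₅,ω₆} ∪ {ω₁,ω₂}
  {ω₂,ω₃,ω₄,ω₅,ω₆}  = {ω₃,ω₄,ω₅} ∪ {ω₂,ω₅,ω₆}
  [24 total]
Iteration 3 adds 12:
  {ω₁}  = complement {ω₂,ω₃,ω₄,ω₅,ω₆}
  {ω₄}  = complement {ω₁,ω₂,ω₃,ω₅,ω₆}
  {ω₅}  = complement {ω₁,ω₂,ω₃,ω₄,ω₆}
  {ω₆}  = complement {ω₁,ω₂,ω₃,ω₄,ω₅}
  {ω₁,ω₃}  = complement {ω₂,ω₄,ω₅,ω₆}
  {ω₁,ω₆}  = complement {ω₂,ω₃,ω₄,ω₅}
  {ω₃,ω₄}  = complement {ω₁,ω₂,ω₅,ω₆}
  {ω₃,ω₅}  = complement {ω₁,ω₂,ω₄,ω₆}
  {ω₅,ω₆}  = complement {ω₁,ω₂,ω₃,ω₄}
  {ω₂,ω₄,ω₆}  = {ω₂,ω₄} ∪ {ω₂,ω₆}
  {ω₃,ω₅,ω₆}  = complement {ω₁,ω₂,ω₄}
  {ω₁,ω₂,ω₄,ω₅,ω₆}  = {ω₂,ω₄} ∪ {ω₁,ω₂,ω₅,ω₆}
  [36 total]
Iteration 4: +23 →
  {ω₃}  = complement {ω₁,ω₂,ω₄,ω₅,ω₆}
  {ω₁,ω₄}  = {ω₁} ∪ {ω₄}
  {ω₁,ω₅}  = {ω₁} ∪ {ω₅}
  {ω₂,ω₅}  = {ω₂} ∪ {ω₅}
  {ω₄,ω₅}  = {ω₅} ∪ {ω₄}
  {ω₄,ω₆}  = {ω₆} ∪ {ω₄}
  {ω₁,ω₂,ω₃}  = {ω₁,ω₂} ∪ {ω₁,ω₃}
  {ω₁,ω₂,ω₅}  = {ω₁,ω₂} ∪ {ω₅}
  {ω₁,ω₃,ω₅}  = complement {ω₂,ω₄,ω₆}
  {ω₁,ω₃,ω₆}  = {ω₁,ω₆} ∪ {ω₁,ω₃}
  {ω₁,ω₄,ω₆}  = {ω₁,ω₆} ∪ {ω₄}
  {ω₁,ω₅,ω₆}  = {ω₅,ω₆} ∪ {ω₁}
  {ω₂,ω₃,ω₄}  = {ω₃,ω₄} ∪ {ω₂}
  {ω₂,ω₃,ω₅}  = {ω₂} ∪ {ω₃,ω₅}
  {ω₂,ω₄,ω₅}  = {ω₅} ∪ {ω₂,ω₄}
  {ω₃,ω₄,ω₆}  = {ω₃,ω₄} ∪ {ω₆}
  {ω₄,ω₅,ω₆}  = {ω₅,ω₆} ∪ {ω₄}
  {ω₁,ω₂,ω₃,ω₅}  = {ω₁,ω₂} ∪ {ω₃,ω₅}
  {ω₁,ω₂,ω₃,ω₆}  = {ω₂,ω₆} ∪ {ω₁,ω₃}
  {ω₁,ω₂,ω₄,ω₅}  = {ω₁,ω₂,ω₄} ∪ {ω₅}
  {ω₁,ω₃,ω₄,ω₆}  = {ω₃,ω₄} ∪ {ω₁,ω₆}
  {ω₂,ω₃,ω₄,ω₆}  = {ω₂,ω₄,ω₆} ∪ {ω₃,ω₄}
  {ω₂,ω₃,ω₅,ω₆}  = {ω₂} ∪ {ω₃,ω₅,ω₆}
  [59 total]
Iteration 5: 5 new —
  {ω₂,ω₃}  = {ω₂} ∪ {ω₃}
  {ω₃,ω₆}  = complement {ω₁,ω₂,ω₄,ω₅}
  {ω₁,ω₄,ω₅}  = {ω₄,ω₅} ∪ {ω₁,ω₄}
  {ω₂,ω₃,ω₆}  = {ω₂,ω₆} ∪ {ω₃}
  {ω₁,ω₄,ω₅,ω₆}  = {ω₅,ω₆} ∪ {ω₁,ω₄,ω₆}
  [64 total]
Iteration 6: no new sets; the family is a σ-algebra.

σ(𝒜) = { {}, {ω₁}, {ω₂}, {ω₃}, {ω₄}, {ω₅}, {ω₆}, {ω₁,ω₂}, {ω₁,ω₃}, {ω₁,ω₄}, {ω₁,ω₅}, {ω₁,ω₆}, {ω₂,ω₃}, {ω₂,ω₄}, {ω₂,ω₅}, {ω₂,ω₆}, {ω₃,ω₄}, {ω₃,ω₅}, {ω₃,ω₆}, {ω₄,ω₅}, {ω₄,ω₆}, {ω₅,ω₆}, {ω₁,ω₂,ω₃}, {ω₁,ω₂,ω₄}, {ω₁,ω₂,ω₅}, {ω₁,ω₂,ω₆}, {ω₁,ω₃,ω₄}, {ω₁,ω₃,ω₅}, {ω₁,ω₃,ω₆}, {ω₁,ω₄,ω₅}, {ω₁,ω₄,ω₆}, {ω₁,ω₅,ω₆}, {ω₂,ω₃,ω₄}, {ω₂,ω₃,ω₅}, {ω₂,ω₃,ω₆}, {ω₂,ω₄,ω₅}, {ω₂,ω₄,ω₆}, {ω₂,ω₅,ω₆}, {ω₃,ω₄,ω₅}, {ω₃,ω₄,ω₆}, {ω₃,ω₅,ω₆}, {ω₄,ω₅,ω₆}, {ω₁,ω₂,ω₃,ω₄}, {ω₁,ω₂,ω₃,ω₅}, {ω₁,ω₂,ω₃,ω₆}, {ω₁,ω₂,ω₄,ω₅}, {ω₁,ω₂,ω₄,ω₆}, {ω₁,ω₂,ω₅,ω₆}, {ω₁,ω₃,ω₄,ω₅}, {ω₁,ω₃,ω₄,ω₆}, {ω₁,ω₃,ω₅,ω₆}, {ω₁,ω₄,ω₅,ω₆}, {ω₂,ω₃,ω₄,ω₅}, {ω₂,ω₃,ω₄,ω₆}, {ω₂,ω₃,ω₅,ω₆}, {ω₂,ω₄,ω₅,ω₆}, {ω₃,ω₄,ω₅,ω₆}, {ω₁,ω₂,ω₃,ω₄,ω₅}, {ω₁,ω₂,ω₃,ω₄,ω₆}, {ω₁,ω₂,ω₃,ω₅,ω₆}, {ω₁,ω₂,ω₄,ω₅,ω₆}, {ω₁,ω₃,ω₄,ω₅,ω₆}, {ω₂,ω₃,ω₄,ω₅,ω₆}, S }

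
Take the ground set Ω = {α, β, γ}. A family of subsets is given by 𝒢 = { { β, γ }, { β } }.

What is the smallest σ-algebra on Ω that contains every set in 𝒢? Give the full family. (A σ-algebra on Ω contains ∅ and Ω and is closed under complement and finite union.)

Seed the family with 𝒢 together with ∅ and Ω: { ∅, { β }, { β, γ }, Ω }.
Round 1: 2 new —
  { α }  = Ω∖{ β, γ }
  { α, γ }  = Ω∖{ β }
  [6 total]
Round 2: 1 new —
  { α, β }  = { β } ∪ { α }
  [7 total]
Round 3. New:
  { γ }  = Ω∖{ α, β }
  [8 total]
Round 4 adds nothing — fixpoint reached.

Therefore σ(𝒢) = { ∅, { α }, { β }, { γ }, { α, β }, { α, γ }, { β, γ }, Ω } (|σ(𝒢)| = 8).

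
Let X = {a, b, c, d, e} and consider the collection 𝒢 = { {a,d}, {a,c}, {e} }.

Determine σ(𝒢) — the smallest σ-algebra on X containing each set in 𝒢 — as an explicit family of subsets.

σ(𝒢) (32 sets): { ∅, {a}, {b}, {c}, {d}, {e}, {a,b}, {a,c}, {a,d}, {a,e}, {b,c}, {b,d}, {b,e}, {c,d}, {c,e}, {d,e}, {a,b,c}, {a,b,d}, {a,b,e}, {a,c,d}, {a,c,e}, {a,d,e}, {b,c,d}, {b,c,e}, {b,d,e}, {c,d,e}, {a,b,c,d}, {a,b,c,e}, {a,b,d,e}, {a,c,d,e}, {b,c,d,e}, X }

Trace:
Take S₀ = 𝒢 ∪ {∅, X} = { ∅, {e}, {a,c}, {a,d}, X }.
Pass 1 adds 6:
  {a,c,d}  = {a,d} ∪ {a,c}
  {a,c,e}  = {a,c} ∪ {e}
  {a,d,e}  = {a,d} ∪ {e}
  {b,c,e}  = complement {a,d}
  {b,d,e}  = complement {a,c}
  {a,b,c,d}  = complement {e}
Pass 2 adds 7:
  {b,c}  = complement {a,d,e}
  {b,d}  = complement {a,c,e}
  {b,e}  = complement {a,c,d}
  {a,b,c,e}  = {a,c,e} ∪ {b,c,e}
  {a,b,d,e}  = {a,d,e} ∪ {b,d,e}
  {a,c,d,e}  = {a,d,e} ∪ {a,c,e}
  {b,c,d,e}  = {b,c,e} ∪ {b,d,e}
Pass 3: 7 new —
  {a}  = complement {b,c,d,e}
  {b}  = complement {a,c,d,e}
  {c}  = complement {a,b,d,e}
  {d}  = complement {a,b,c,e}
  {a,b,c}  = {b,c} ∪ {a,c}
  {a,b,d}  = {a,d} ∪ {b,d}
  {b,c,d}  = {b,c} ∪ {b,d}
Pass 4. New:
  {a,b}  = {b} ∪ {a}
  {a,e}  = complement {b,c,d}
  {c,d}  = {c} ∪ {d}
  {c,e}  = complement {a,b,d}
  {d,e}  = complement {a,b,c}
  {a,b,e}  = {b,e} ∪ {a}
Pass 5 adds 1:
  {c,d,e}  = complement {a,b}
After Pass 6 the family is unchanged; done.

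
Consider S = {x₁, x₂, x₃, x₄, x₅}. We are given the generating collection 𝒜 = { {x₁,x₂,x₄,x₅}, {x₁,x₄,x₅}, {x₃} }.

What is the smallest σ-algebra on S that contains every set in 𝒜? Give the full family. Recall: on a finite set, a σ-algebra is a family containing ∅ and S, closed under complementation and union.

Initial family (5 sets): { ∅, {x₃}, {x₁,x₄,x₅}, {x₁,x₂,x₄,x₅}, S }.
Iteration 1: +2 →
  {x₂,x₃}  = {x₁,x₄,x₅}ᶜ
  {x₁,x₃,x₄,x₅}  = {x₁,x₄,x₅} ∪ {x₃}
  (now 7)
Iteration 2: +1 →
  {x₂}  = {x₁,x₃,x₄,x₅}ᶜ
  (now 8)
Iteration 3 adds nothing — fixpoint reached.

|σ(𝒜)| = 8.  σ(𝒜) = { ∅, {x₂}, {x₃}, {x₂,x₃}, {x₁,x₄,x₅}, {x₁,x₂,x₄,x₅}, {x₁,x₃,x₄,x₅}, S }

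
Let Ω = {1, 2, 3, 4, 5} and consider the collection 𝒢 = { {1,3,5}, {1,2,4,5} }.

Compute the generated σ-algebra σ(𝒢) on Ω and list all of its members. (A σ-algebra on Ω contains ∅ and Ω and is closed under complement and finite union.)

Answer: σ(𝒢) = { {}, {3}, {1,5}, {2,4}, {1,3,5}, {2,3,4}, {1,2,4,5}, Ω }

Check:
Take S₀ = 𝒢 ∪ {∅, Ω} = { {}, {1,3,5}, {1,2,4,5}, Ω }.
Iteration 1: +2 →
  {3}  = Ω∖{1,2,4,5}
  {2,4}  = Ω∖{1,3,5}
  — 6 sets.
Iteration 2 adds 1:
  {2,3,4}  = {3} ∪ {2,4}
  — 7 sets.
Iteration 3: +1 →
  {1,5}  = Ω∖{2,3,4}
  — 8 sets.
Iteration 4 adds nothing — fixpoint reached.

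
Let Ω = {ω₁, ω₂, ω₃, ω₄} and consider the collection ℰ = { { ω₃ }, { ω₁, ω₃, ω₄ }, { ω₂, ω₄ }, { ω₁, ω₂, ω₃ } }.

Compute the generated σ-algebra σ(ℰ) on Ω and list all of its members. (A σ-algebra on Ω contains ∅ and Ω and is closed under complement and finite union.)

Begin from { ∅, { ω₃ }, { ω₂, ω₄ }, { ω₁, ω₂, ω₃ }, { ω₁, ω₃, ω₄ }, Ω } (that is, ℰ plus ∅ and Ω).
Step 1: +5 →
  { ω₂ }  = { ω₁, ω₃, ω₄ }ᶜ
  { ω₄ }  = { ω₁, ω₂, ω₃ }ᶜ
  { ω₁, ω₃ }  = { ω₂, ω₄ }ᶜ
  { ω₁, ω₂, ω₄ }  = { ω₃ }ᶜ
  { ω₂, ω₃, ω₄ }  = { ω₃ } ∪ { ω₂, ω₄ }
Step 2 (3 new):
  { ω₁ }  = { ω₂, ω₃, ω₄ }ᶜ
  { ω₂, ω₃ }  = { ω₂ } ∪ { ω₃ }
  { ω₃, ω₄ }  = { ω₃ } ∪ { ω₄ }
Step 3: 2 new —
  { ω₁, ω₂ }  = { ω₃, ω₄ }ᶜ
  { ω₁, ω₄ }  = { ω₂, ω₃ }ᶜ
After Step 4 the family is unchanged; done.

Hence σ(ℰ) has 16 members: { ∅, { ω₁ }, { ω₂ }, { ω₃ }, { ω₄ }, { ω₁, ω₂ }, { ω₁, ω₃ }, { ω₁, ω₄ }, { ω₂, ω₃ }, { ω₂, ω₄ }, { ω₃, ω₄ }, { ω₁, ω₂, ω₃ }, { ω₁, ω₂, ω₄ }, { ω₁, ω₃, ω₄ }, { ω₂, ω₃, ω₄ }, Ω }.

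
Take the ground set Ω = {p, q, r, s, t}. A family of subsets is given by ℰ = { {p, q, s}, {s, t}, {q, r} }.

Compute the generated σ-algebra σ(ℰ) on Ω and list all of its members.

σ(ℰ) = { ∅, {p}, {q}, {r}, {s}, {t}, {p, q}, {p, r}, {p, s}, {p, t}, {q, r}, {q, s}, {q, t}, {r, s}, {r, t}, {s, t}, {p, q, r}, {p, q, s}, {p, q, t}, {p, r, s}, {p, r, t}, {p, s, t}, {q, r, s}, {q, r, t}, {q, s, t}, {r, s, t}, {p, q, r, s}, {p, q, r, t}, {p, q, s, t}, {p, r, s, t}, {q, r, s, t}, Ω }

Check:
Seed the family with ℰ together with ∅ and Ω: { ∅, {q, r}, {s, t}, {p, q, s}, Ω }.
Round 1 adds 6:
  {r, t}  = {p, q, s}ᶜ
  {p, q, r}  = {s, t}ᶜ
  {p, s, t}  = {q, r}ᶜ
  {p, q, r, s}  = {q, r} ∪ {p, q, s}
  {p, q, s, t}  = {s, t} ∪ {p, q, s}
  {q, r, s, t}  = {s, t} ∪ {q, r}
Round 2: 7 new —
  {p}  = {q, r, s, t}ᶜ
  {r}  = {p, q, s, t}ᶜ
  {t}  = {p, q, r, s}ᶜ
  {q, r, t}  = {q, r} ∪ {r, t}
  {r, s, t}  = {s, t} ∪ {r, t}
  {p, q, r, t}  = {p, q, r} ∪ {r, t}
  {p, r, s, t}  = {p, s, t} ∪ {r, t}
Round 3: +7 →
  {q}  = {p, r, s, t}ᶜ
  {s}  = {p, q, r, t}ᶜ
  {p, q}  = {r, s, t}ᶜ
  {p, r}  = {r} ∪ {p}
  {p, s}  = {q, r, t}ᶜ
  {p, t}  = {t} ∪ {p}
  {p, r, t}  = {r, t} ∪ {p}
Round 4. New:
  {q, s}  = {p, r, t}ᶜ
  {q, t}  = {q} ∪ {t}
  {r, s}  = {r} ∪ {s}
  {p, q, t}  = {p, q} ∪ {t}
  {p, r, s}  = {r} ∪ {p, s}
  {q, r, s}  = {p, t}ᶜ
  {q, s, t}  = {p, r}ᶜ
Round 5: closed — nothing new.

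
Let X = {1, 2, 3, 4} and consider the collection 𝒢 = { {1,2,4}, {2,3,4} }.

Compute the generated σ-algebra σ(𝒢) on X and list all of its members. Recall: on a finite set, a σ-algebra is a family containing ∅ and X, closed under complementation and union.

σ(𝒢) = { ∅, {1}, {3}, {1,3}, {2,4}, {1,2,4}, {2,3,4}, X }

Check:
Seed the family with 𝒢 together with ∅ and X: { ∅, {1,2,4}, {2,3,4}, X }.
Step 1. New:
  {1}  = ᶜ of {2,3,4}
  {3}  = ᶜ of {1,2,4}
  — 6 sets.
Step 2. New:
  {1,3}  = {3} ∪ {1}
  — 7 sets.
Step 3: 1 new —
  {2,4}  = ᶜ of {1,3}
  — 8 sets.
Step 4: closed — nothing new.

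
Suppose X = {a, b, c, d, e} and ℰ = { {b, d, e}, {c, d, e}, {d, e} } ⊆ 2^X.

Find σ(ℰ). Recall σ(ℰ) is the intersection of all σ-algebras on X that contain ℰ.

σ(ℰ) = { ∅, {a}, {b}, {c}, {a, b}, {a, c}, {b, c}, {d, e}, {a, b, c}, {a, d, e}, {b, d, e}, {c, d, e}, {a, b, d, e}, {a, c, d, e}, {b, c, d, e}, X }

Derivation:
Start: ℰ ∪ {∅, X} = { ∅, {d, e}, {b, d, e}, {c, d, e}, X }.
Round 1: +4 →
  {a, b}  = {c, d, e}ᶜ
  {a, c}  = {b, d, e}ᶜ
  {a, b, c}  = {d, e}ᶜ
  {b, c, d, e}  = {c, d, e} ∪ {b, d, e}
Round 2: +3 →
  {a}  = {b, c, d, e}ᶜ
  {a, b, d, e}  = {a, b} ∪ {d, e}
  {a, c, d, e}  = {c, d, e} ∪ {a, c}
Round 3 (3 new):
  {b}  = {a, c, d, e}ᶜ
  {c}  = {a, b, d, e}ᶜ
  {a, d, e}  = {d, e} ∪ {a}
Round 4: 1 new —
  {b, c}  = {a, d, e}ᶜ
Round 5: closed — nothing new.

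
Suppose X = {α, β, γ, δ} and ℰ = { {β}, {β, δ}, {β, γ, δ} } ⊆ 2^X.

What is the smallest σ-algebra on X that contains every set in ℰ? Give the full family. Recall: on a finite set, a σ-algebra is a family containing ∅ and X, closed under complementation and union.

Initial family (5 sets): { {}, {β}, {β, δ}, {β, γ, δ}, X }.
Iteration 1 (3 new):
  {α}  = X∖{β, γ, δ}
  {α, γ}  = X∖{β, δ}
  {α, γ, δ}  = X∖{β}
  (now 8)
Iteration 2: 3 new —
  {α, β}  = {β} ∪ {α}
  {α, β, γ}  = {β} ∪ {α, γ}
  {α, β, δ}  = {β, δ} ∪ {α}
  (now 11)
Iteration 3: +3 →
  {γ}  = X∖{α, β, δ}
  {δ}  = X∖{α, β, γ}
  {γ, δ}  = X∖{α, β}
  (now 14)
Iteration 4: +2 →
  {α, δ}  = {δ} ∪ {α}
  {β, γ}  = {γ} ∪ {β}
  (now 16)
Iteration 5: stable.

Hence σ(ℰ) has 16 members: { {}, {α}, {β}, {γ}, {δ}, {α, β}, {α, γ}, {α, δ}, {β, γ}, {β, δ}, {γ, δ}, {α, β, γ}, {α, β, δ}, {α, γ, δ}, {β, γ, δ}, X }.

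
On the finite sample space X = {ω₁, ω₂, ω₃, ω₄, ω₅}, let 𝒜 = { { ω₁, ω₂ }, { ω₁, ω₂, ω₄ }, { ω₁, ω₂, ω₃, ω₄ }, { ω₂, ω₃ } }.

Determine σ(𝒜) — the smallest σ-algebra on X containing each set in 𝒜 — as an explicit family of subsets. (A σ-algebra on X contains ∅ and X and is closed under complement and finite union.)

Seed the family with 𝒜 together with ∅ and X: { ∅, { ω₁, ω₂ }, { ω₂, ω₃ }, { ω₁, ω₂, ω₄ }, { ω₁, ω₂, ω₃, ω₄ }, X }.
Round 1: +5 →
  { ω₅ }  = X∖{ ω₁, ω₂, ω₃, ω₄ }
  { ω₃, ω₅ }  = X∖{ ω₁, ω₂, ω₄ }
  { ω₁, ω₂, ω₃ }  = { ω₂, ω₃ } ∪ { ω₁, ω₂ }
  { ω₁, ω₄, ω₅ }  = X∖{ ω₂, ω₃ }
  { ω₃, ω₄, ω₅ }  = X∖{ ω₁, ω₂ }
  |family| = 11
Round 2 (7 new):
  { ω₄, ω₅ }  = X∖{ ω₁, ω₂, ω₃ }
  { ω₁, ω₂, ω₅ }  = { ω₁, ω₂ } ∪ { ω₅ }
  { ω₂, ω₃, ω₅ }  = { ω₅ } ∪ { ω₂, ω₃ }
  { ω₁, ω₂, ω₃, ω₅ }  = { ω₁, ω₂, ω₃ } ∪ { ω₅ }
  { ω₁, ω₂, ω₄, ω₅ }  = { ω₁, ω₄, ω₅ } ∪ { ω₁, ω₂ }
  { ω₁, ω₃, ω₄, ω₅ }  = { ω₁, ω₄, ω₅ } ∪ { ω₃, ω₄, ω₅ }
  { ω₂, ω₃, ω₄, ω₅ }  = { ω₃, ω₄, ω₅ } ∪ { ω₂, ω₃ }
  |family| = 18
Round 3: +6 →
  { ω₁ }  = X∖{ ω₂, ω₃, ω₄, ω₅ }
  { ω₂ }  = X∖{ ω₁, ω₃, ω₄, ω₅ }
  { ω₃ }  = X∖{ ω₁, ω₂, ω₄, ω₅ }
  { ω₄ }  = X∖{ ω₁, ω₂, ω₃, ω₅ }
  { ω₁, ω₄ }  = X∖{ ω₂, ω₃, ω₅ }
  { ω₃, ω₄ }  = X∖{ ω₁, ω₂, ω₅ }
  |family| = 24
Round 4. New:
  { ω₁, ω₃ }  = { ω₃ } ∪ { ω₁ }
  { ω₁, ω₅ }  = { ω₅ } ∪ { ω₁ }
  { ω₂, ω₄ }  = { ω₂ } ∪ { ω₄ }
  { ω₂, ω₅ }  = { ω₂ } ∪ { ω₅ }
  { ω₁, ω₃, ω₄ }  = { ω₃, ω₄ } ∪ { ω₁, ω₄ }
  { ω₁, ω₃, ω₅ }  = { ω₃, ω₅ } ∪ { ω₁ }
  { ω₂, ω₃, ω₄ }  = { ω₃, ω₄ } ∪ { ω₂ }
  { ω₂, ω₄, ω₅ }  = { ω₂ } ∪ { ω₄, ω₅ }
  |family| = 32
Round 5: stable.

Hence σ(𝒜) has 32 members: { ∅, { ω₁ }, { ω₂ }, { ω₃ }, { ω₄ }, { ω₅ }, { ω₁, ω₂ }, { ω₁, ω₃ }, { ω₁, ω₄ }, { ω₁, ω₅ }, { ω₂, ω₃ }, { ω₂, ω₄ }, { ω₂, ω₅ }, { ω₃, ω₄ }, { ω₃, ω₅ }, { ω₄, ω₅ }, { ω₁, ω₂, ω₃ }, { ω₁, ω₂, ω₄ }, { ω₁, ω₂, ω₅ }, { ω₁, ω₃, ω₄ }, { ω₁, ω₃, ω₅ }, { ω₁, ω₄, ω₅ }, { ω₂, ω₃, ω₄ }, { ω₂, ω₃, ω₅ }, { ω₂, ω₄, ω₅ }, { ω₃, ω₄, ω₅ }, { ω₁, ω₂, ω₃, ω₄ }, { ω₁, ω₂, ω₃, ω₅ }, { ω₁, ω₂, ω₄, ω₅ }, { ω₁, ω₃, ω₄, ω₅ }, { ω₂, ω₃, ω₄, ω₅ }, X }.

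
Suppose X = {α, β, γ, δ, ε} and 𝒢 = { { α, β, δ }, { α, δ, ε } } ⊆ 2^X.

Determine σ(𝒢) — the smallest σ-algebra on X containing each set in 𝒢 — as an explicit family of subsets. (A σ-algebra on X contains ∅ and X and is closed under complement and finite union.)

σ(𝒢) = { ∅, { β }, { γ }, { ε }, { α, δ }, { β, γ }, { β, ε }, { γ, ε }, { α, β, δ }, { α, γ, δ }, { α, δ, ε }, { β, γ, ε }, { α, β, γ, δ }, { α, β, δ, ε }, { α, γ, δ, ε }, X }

Derivation:
Initial family (4 sets): { ∅, { α, β, δ }, { α, δ, ε }, X }.
Iteration 1 adds 3:
  { β, γ }  = { α, δ, ε }ᶜ
  { γ, ε }  = { α, β, δ }ᶜ
  { α, β, δ, ε }  = { α, β, δ } ∪ { α, δ, ε }
  [7 total]
Iteration 2: +4 →
  { γ }  = { α, β, δ, ε }ᶜ
  { β, γ, ε }  = { β, γ } ∪ { γ, ε }
  { α, β, γ, δ }  = { β, γ } ∪ { α, β, δ }
  { α, γ, δ, ε }  = { α, δ, ε } ∪ { γ, ε }
  [11 total]
Iteration 3: +3 →
  { β }  = { α, γ, δ, ε }ᶜ
  { ε }  = { α, β, γ, δ }ᶜ
  { α, δ }  = { β, γ, ε }ᶜ
  [14 total]
Iteration 4: +2 →
  { β, ε }  = { β } ∪ { ε }
  { α, γ, δ }  = { γ } ∪ { α, δ }
  [16 total]
Iteration 5: stable.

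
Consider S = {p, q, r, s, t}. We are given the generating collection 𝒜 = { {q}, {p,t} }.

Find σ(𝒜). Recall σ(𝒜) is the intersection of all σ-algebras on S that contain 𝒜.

Start: 𝒜 ∪ {∅, S} = { {}, {q}, {p,t}, S }.
Round 1: 3 new —
  {p,q,t}  = {q} ∪ {p,t}
  {q,r,s}  = complement {p,t}
  {p,r,s,t}  = complement {q}
  — 7 sets.
Round 2. New:
  {r,s}  = complement {p,q,t}
  — 8 sets.
Round 3: no new sets; the family is a σ-algebra.

σ(𝒜) = { {}, {q}, {p,t}, {r,s}, {p,q,t}, {q,r,s}, {p,r,s,t}, S }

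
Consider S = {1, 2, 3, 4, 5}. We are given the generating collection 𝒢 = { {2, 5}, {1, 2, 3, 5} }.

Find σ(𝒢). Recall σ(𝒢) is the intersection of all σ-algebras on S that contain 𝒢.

Seed the family with 𝒢 together with ∅ and S: { {}, {2, 5}, {1, 2, 3, 5}, S }.
Iteration 1. New:
  {4}  = complement {1, 2, 3, 5}
  {1, 3, 4}  = complement {2, 5}
  |family| = 6
Iteration 2 (1 new):
  {2, 4, 5}  = {2, 5} ∪ {4}
  |family| = 7
Iteration 3: 1 new —
  {1, 3}  = complement {2, 4, 5}
  |family| = 8
After Iteration 4 the family is unchanged; done.

|σ(𝒢)| = 8.  σ(𝒢) = { {}, {4}, {1, 3}, {2, 5}, {1, 3, 4}, {2, 4, 5}, {1, 2, 3, 5}, S }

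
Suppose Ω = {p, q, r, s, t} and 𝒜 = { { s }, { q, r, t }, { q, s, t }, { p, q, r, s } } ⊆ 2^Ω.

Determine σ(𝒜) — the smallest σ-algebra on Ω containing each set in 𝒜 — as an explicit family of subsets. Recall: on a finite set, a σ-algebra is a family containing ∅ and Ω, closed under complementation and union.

Initial family (6 sets): { {  }, { s }, { q, r, t }, { q, s, t }, { p, q, r, s }, Ω }.
Round 1: +5 →
  { t }  = Ω∖{ p, q, r, s }
  { p, r }  = Ω∖{ q, s, t }
  { p, s }  = Ω∖{ q, r, t }
  { p, q, r, t }  = Ω∖{ s }
  { q, r, s, t }  = { q, r, t } ∪ { s }
  [11 total]
Round 2 (6 new):
  { p }  = Ω∖{ q, r, s, t }
  { s, t }  = { t } ∪ { s }
  { p, r, s }  = { p, s } ∪ { p, r }
  { p, r, t }  = { t } ∪ { p, r }
  { p, s, t }  = { t } ∪ { p, s }
  { p, q, s, t }  = { p, s } ∪ { q, s, t }
  [17 total]
Round 3: +7 →
  { r }  = Ω∖{ p, q, s, t }
  { p, t }  = { t } ∪ { p }
  { q, r }  = Ω∖{ p, s, t }
  { q, s }  = Ω∖{ p, r, t }
  { q, t }  = Ω∖{ p, r, s }
  { p, q, r }  = Ω∖{ s, t }
  { p, r, s, t }  = { p, s, t } ∪ { p, r, s }
  [24 total]
Round 4. New:
  { q }  = Ω∖{ p, r, s, t }
  { r, s }  = { r } ∪ { s }
  { r, t }  = { t } ∪ { r }
  { p, q, s }  = { p, s } ∪ { q, s }
  { p, q, t }  = { q, t } ∪ { p, t }
  { q, r, s }  = Ω∖{ p, t }
  { r, s, t }  = { s, t } ∪ { r }
  [31 total]
Round 5. New:
  { p, q }  = Ω∖{ r, s, t }
  [32 total]
Round 6: stable.

Therefore σ(𝒜) = { {  }, { p }, { q }, { r }, { s }, { t }, { p, q }, { p, r }, { p, s }, { p, t }, { q, r }, { q, s }, { q, t }, { r, s }, { r, t }, { s, t }, { p, q, r }, { p, q, s }, { p, q, t }, { p, r, s }, { p, r, t }, { p, s, t }, { q, r, s }, { q, r, t }, { q, s, t }, { r, s, t }, { p, q, r, s }, { p, q, r, t }, { p, q, s, t }, { p, r, s, t }, { q, r, s, t }, Ω } (|σ(𝒜)| = 32).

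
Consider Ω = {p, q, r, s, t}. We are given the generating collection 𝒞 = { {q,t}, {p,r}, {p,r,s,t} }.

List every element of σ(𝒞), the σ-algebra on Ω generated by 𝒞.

|σ(𝒞)| = 16.  σ(𝒞) = { {}, {q}, {s}, {t}, {p,r}, {q,s}, {q,t}, {s,t}, {p,q,r}, {p,r,s}, {p,r,t}, {q,s,t}, {p,q,r,s}, {p,q,r,t}, {p,r,s,t}, Ω }

Derivation:
Initial family (5 sets): { {}, {p,r}, {q,t}, {p,r,s,t}, Ω }.
Round 1 (4 new):
  {q}  = ᶜ of {p,r,s,t}
  {p,r,s}  = ᶜ of {q,t}
  {q,s,t}  = ᶜ of {p,r}
  {p,q,r,t}  = {q,t} ∪ {p,r}
  |family| = 9
Round 2: 3 new —
  {s}  = ᶜ of {p,q,r,t}
  {p,q,r}  = {q} ∪ {p,r}
  {p,q,r,s}  = {q} ∪ {p,r,s}
  |family| = 12
Round 3 adds 3:
  {t}  = ᶜ of {p,q,r,s}
  {q,s}  = {s} ∪ {q}
  {s,t}  = ᶜ of {p,q,r}
  |family| = 15
Round 4 (1 new):
  {p,r,t}  = ᶜ of {q,s}
  |family| = 16
Round 5: already closed under ᶜ and ∪.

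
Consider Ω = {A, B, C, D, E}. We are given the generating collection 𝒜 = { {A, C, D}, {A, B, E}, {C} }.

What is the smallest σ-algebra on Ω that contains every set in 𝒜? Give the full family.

Start: 𝒜 ∪ {∅, Ω} = { ∅, {C}, {A, B, E}, {A, C, D}, Ω }.
Round 1: 4 new —
  {B, E}  = complement {A, C, D}
  {C, D}  = complement {A, B, E}
  {A, B, C, E}  = {C} ∪ {A, B, E}
  {A, B, D, E}  = complement {C}
Round 2. New:
  {D}  = complement {A, B, C, E}
  {B, C, E}  = {B, E} ∪ {C}
  {B, C, D, E}  = {B, E} ∪ {C, D}
Round 3. New:
  {A}  = complement {B, C, D, E}
  {A, D}  = complement {B, C, E}
  {B, D, E}  = {B, E} ∪ {D}
Round 4: 1 new —
  {A, C}  = complement {B, D, E}
Round 5: no new sets; the family is a σ-algebra.

Therefore σ(𝒜) = { ∅, {A}, {C}, {D}, {A, C}, {A, D}, {B, E}, {C, D}, {A, B, E}, {A, C, D}, {B, C, E}, {B, D, E}, {A, B, C, E}, {A, B, D, E}, {B, C, D, E}, Ω } (|σ(𝒜)| = 16).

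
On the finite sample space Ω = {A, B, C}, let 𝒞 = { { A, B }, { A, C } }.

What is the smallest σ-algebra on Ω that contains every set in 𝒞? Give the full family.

σ(𝒞) = { {  }, { A }, { B }, { C }, { A, B }, { A, C }, { B, C }, Ω }

Trace:
Seed the family with 𝒞 together with ∅ and Ω: { {  }, { A, B }, { A, C }, Ω }.
Iteration 1 (2 new):
  { B }  = complement { A, C }
  { C }  = complement { A, B }
  — 6 sets.
Iteration 2: +1 →
  { B, C }  = { C } ∪ { B }
  — 7 sets.
Iteration 3: +1 →
  { A }  = complement { B, C }
  — 8 sets.
Iteration 4: stable.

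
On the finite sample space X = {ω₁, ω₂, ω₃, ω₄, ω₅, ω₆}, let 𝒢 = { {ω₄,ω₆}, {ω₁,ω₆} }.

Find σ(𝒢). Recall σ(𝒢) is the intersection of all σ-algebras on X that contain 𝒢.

σ(𝒢) (16 sets): { ∅, {ω₁}, {ω₄}, {ω₆}, {ω₁,ω₄}, {ω₁,ω₆}, {ω₄,ω₆}, {ω₁,ω₄,ω₆}, {ω₂,ω₃,ω₅}, {ω₁,ω₂,ω₃,ω₅}, {ω₂,ω₃,ω₄,ω₅}, {ω₂,ω₃,ω₅,ω₆}, {ω₁,ω₂,ω₃,ω₄,ω₅}, {ω₁,ω₂,ω₃,ω₅,ω₆}, {ω₂,ω₃,ω₄,ω₅,ω₆}, X }

Derivation:
Seed the family with 𝒢 together with ∅ and X: { ∅, {ω₁,ω₆}, {ω₄,ω₆}, X }.
Pass 1 adds 3:
  {ω₁,ω₄,ω₆}  = {ω₄,ω₆} ∪ {ω₁,ω₆}
  {ω₁,ω₂,ω₃,ω₅}  = X∖{ω₄,ω₆}
  {ω₂,ω₃,ω₄,ω₅}  = X∖{ω₁,ω₆}
  [7 total]
Pass 2. New:
  {ω₂,ω₃,ω₅}  = X∖{ω₁,ω₄,ω₆}
  {ω₁,ω₂,ω₃,ω₄,ω₅}  = {ω₂,ω₃,ω₄,ω₅} ∪ {ω₁,ω₂,ω₃,ω₅}
  {ω₁,ω₂,ω₃,ω₅,ω₆}  = {ω₁,ω₆} ∪ {ω₁,ω₂,ω₃,ω₅}
  {ω₂,ω₃,ω₄,ω₅,ω₆}  = {ω₂,ω₃,ω₄,ω₅} ∪ {ω₄,ω₆}
  [11 total]
Pass 3: +3 →
  {ω₁}  = X∖{ω₂,ω₃,ω₄,ω₅,ω₆}
  {ω₄}  = X∖{ω₁,ω₂,ω₃,ω₅,ω₆}
  {ω₆}  = X∖{ω₁,ω₂,ω₃,ω₄,ω₅}
  [14 total]
Pass 4 adds 2:
  {ω₁,ω₄}  = {ω₁} ∪ {ω₄}
  {ω₂,ω₃,ω₅,ω₆}  = {ω₂,ω₃,ω₅} ∪ {ω₆}
  [16 total]
Pass 5: already closed under ᶜ and ∪.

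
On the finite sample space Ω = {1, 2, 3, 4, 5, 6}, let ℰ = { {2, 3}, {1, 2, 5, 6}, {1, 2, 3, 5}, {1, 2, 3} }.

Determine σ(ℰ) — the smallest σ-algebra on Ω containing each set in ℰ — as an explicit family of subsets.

Start: ℰ ∪ {∅, Ω} = { ∅, {2, 3}, {1, 2, 3}, {1, 2, 3, 5}, {1, 2, 5, 6}, Ω }.
Iteration 1 (5 new):
  {3, 4}  = ᶜ of {1, 2, 5, 6}
  {4, 6}  = ᶜ of {1, 2, 3, 5}
  {4, 5, 6}  = ᶜ of {1, 2, 3}
  {1, 4, 5, 6}  = ᶜ of {2, 3}
  {1, 2, 3, 5, 6}  = {2, 3} ∪ {1, 2, 5, 6}
  [11 total]
Iteration 2 adds 11:
  {4}  = ᶜ of {1, 2, 3, 5, 6}
  {2, 3, 4}  = {3, 4} ∪ {2, 3}
  {3, 4, 6}  = {3, 4} ∪ {4, 6}
  {1, 2, 3, 4}  = {3, 4} ∪ {1, 2, 3}
  {2, 3, 4, 6}  = {2, 3} ∪ {4, 6}
  {3, 4, 5, 6}  = {3, 4} ∪ {4, 5, 6}
  {1, 2, 3, 4, 5}  = {3, 4} ∪ {1, 2, 3, 5}
  {1, 2, 3, 4, 6}  = {1, 2, 3} ∪ {4, 6}
  {1, 2, 4, 5, 6}  = {1, 4, 5, 6} ∪ {1, 2, 5, 6}
  {1, 3, 4, 5, 6}  = {3, 4} ∪ {1, 4, 5, 6}
  {2, 3, 4, 5, 6}  = {2, 3} ∪ {4, 5, 6}
  [22 total]
Iteration 3 (10 new):
  {1}  = ᶜ of {2, 3, 4, 5, 6}
  {2}  = ᶜ of {1, 3, 4, 5, 6}
  {3}  = ᶜ of {1, 2, 4, 5, 6}
  {5}  = ᶜ of {1, 2, 3, 4, 6}
  {6}  = ᶜ of {1, 2, 3, 4, 5}
  {1, 2}  = ᶜ of {3, 4, 5, 6}
  {1, 5}  = ᶜ of {2, 3, 4, 6}
  {5, 6}  = ᶜ of {1, 2, 3, 4}
  {1, 2, 5}  = ᶜ of {3, 4, 6}
  {1, 5, 6}  = ᶜ of {2, 3, 4}
  [32 total]
Iteration 4. New:
  {1, 3}  = {1} ∪ {3}
  {1, 4}  = {1} ∪ {4}
  {1, 6}  = {1} ∪ {6}
  {2, 4}  = {2} ∪ {4}
  {2, 5}  = {2} ∪ {5}
  {2, 6}  = {2} ∪ {6}
  {3, 5}  = {5} ∪ {3}
  {3, 6}  = {6} ∪ {3}
  {4, 5}  = {5} ∪ {4}
  {1, 2, 4}  = {1, 2} ∪ {4}
  {1, 2, 6}  = {1, 2} ∪ {6}
  {1, 3, 4}  = {3, 4} ∪ {1}
  {1, 3, 5}  = {3} ∪ {1, 5}
  {1, 4, 5}  = {1, 5} ∪ {4}
  {1, 4, 6}  = {1} ∪ {4, 6}
  {2, 3, 5}  = {5} ∪ {2, 3}
  {2, 3, 6}  = {6} ∪ {2, 3}
  {2, 4, 6}  = {2} ∪ {4, 6}
  {2, 5, 6}  = {5, 6} ∪ {2}
  {3, 4, 5}  = {3, 4} ∪ {5}
  {3, 5, 6}  = {5, 6} ∪ {3}
  {1, 2, 3, 6}  = {1, 2, 3} ∪ {6}
  {1, 2, 4, 5}  = {1, 2, 5} ∪ {4}
  {1, 2, 4, 6}  = {1, 2} ∪ {4, 6}
  {1, 3, 4, 5}  = {3, 4} ∪ {1, 5}
  {1, 3, 4, 6}  = {1} ∪ {3, 4, 6}
  {1, 3, 5, 6}  = {3} ∪ {1, 5, 6}
  {2, 3, 4, 5}  = {5} ∪ {2, 3, 4}
  {2, 3, 5, 6}  = {5, 6} ∪ {2, 3}
  {2, 4, 5, 6}  = {2} ∪ {4, 5, 6}
  [62 total]
Iteration 5: +2 →
  {1, 3, 6}  = {1, 6} ∪ {1, 3}
  {2, 4, 5}  = {2, 5} ∪ {4, 5}
  [64 total]
Iteration 6: stable.

σ(ℰ) = { ∅, {1}, {2}, {3}, {4}, {5}, {6}, {1, 2}, {1, 3}, {1, 4}, {1, 5}, {1, 6}, {2, 3}, {2, 4}, {2, 5}, {2, 6}, {3, 4}, {3, 5}, {3, 6}, {4, 5}, {4, 6}, {5, 6}, {1, 2, 3}, {1, 2, 4}, {1, 2, 5}, {1, 2, 6}, {1, 3, 4}, {1, 3, 5}, {1, 3, 6}, {1, 4, 5}, {1, 4, 6}, {1, 5, 6}, {2, 3, 4}, {2, 3, 5}, {2, 3, 6}, {2, 4, 5}, {2, 4, 6}, {2, 5, 6}, {3, 4, 5}, {3, 4, 6}, {3, 5, 6}, {4, 5, 6}, {1, 2, 3, 4}, {1, 2, 3, 5}, {1, 2, 3, 6}, {1, 2, 4, 5}, {1, 2, 4, 6}, {1, 2, 5, 6}, {1, 3, 4, 5}, {1, 3, 4, 6}, {1, 3, 5, 6}, {1, 4, 5, 6}, {2, 3, 4, 5}, {2, 3, 4, 6}, {2, 3, 5, 6}, {2, 4, 5, 6}, {3, 4, 5, 6}, {1, 2, 3, 4, 5}, {1, 2, 3, 4, 6}, {1, 2, 3, 5, 6}, {1, 2, 4, 5, 6}, {1, 3, 4, 5, 6}, {2, 3, 4, 5, 6}, Ω }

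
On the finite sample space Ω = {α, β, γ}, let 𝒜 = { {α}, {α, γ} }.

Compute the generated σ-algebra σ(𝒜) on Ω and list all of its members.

Start: 𝒜 ∪ {∅, Ω} = { ∅, {α}, {α, γ}, Ω }.
Step 1 (2 new):
  {β}  = complement {α, γ}
  {β, γ}  = complement {α}
  [6 total]
Step 2. New:
  {α, β}  = {β} ∪ {α}
  [7 total]
Step 3 (1 new):
  {γ}  = complement {α, β}
  [8 total]
Step 4: no new sets; the family is a σ-algebra.

Hence σ(𝒜) has 8 members: { ∅, {α}, {β}, {γ}, {α, β}, {α, γ}, {β, γ}, Ω }.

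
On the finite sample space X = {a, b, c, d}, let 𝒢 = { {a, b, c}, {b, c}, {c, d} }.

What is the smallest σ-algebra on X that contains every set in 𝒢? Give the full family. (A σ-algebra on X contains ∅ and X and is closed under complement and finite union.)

Start: 𝒢 ∪ {∅, X} = { {}, {b, c}, {c, d}, {a, b, c}, X }.
Step 1: +4 →
  {d}  = X∖{a, b, c}
  {a, b}  = X∖{c, d}
  {a, d}  = X∖{b, c}
  {b, c, d}  = {c, d} ∪ {b, c}
Step 2: 3 new —
  {a}  = X∖{b, c, d}
  {a, b, d}  = {a, b} ∪ {a, d}
  {a, c, d}  = {c, d} ∪ {a, d}
Step 3: +2 →
  {b}  = X∖{a, c, d}
  {c}  = X∖{a, b, d}
Step 4: 2 new —
  {a, c}  = {c} ∪ {a}
  {b, d}  = {d} ∪ {b}
Step 5: stable.

Therefore σ(𝒢) = { {}, {a}, {b}, {c}, {d}, {a, b}, {a, c}, {a, d}, {b, c}, {b, d}, {c, d}, {a, b, c}, {a, b, d}, {a, c, d}, {b, c, d}, X } (|σ(𝒢)| = 16).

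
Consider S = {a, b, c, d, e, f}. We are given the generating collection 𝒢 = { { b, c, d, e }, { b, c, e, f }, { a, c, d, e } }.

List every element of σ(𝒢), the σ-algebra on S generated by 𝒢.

|σ(𝒢)| = 32.  σ(𝒢) = { {  }, { a }, { b }, { d }, { f }, { a, b }, { a, d }, { a, f }, { b, d }, { b, f }, { c, e }, { d, f }, { a, b, d }, { a, b, f }, { a, c, e }, { a, d, f }, { b, c, e }, { b, d, f }, { c, d, e }, { c, e, f }, { a, b, c, e }, { a, b, d, f }, { a, c, d, e }, { a, c, e, f }, { b, c, d, e }, { b, c, e, f }, { c, d, e, f }, { a, b, c, d, e }, { a, b, c, e, f }, { a, c, d, e, f }, { b, c, d, e, f }, S }

Trace:
Initial family (5 sets): { {  }, { a, c, d, e }, { b, c, d, e }, { b, c, e, f }, S }.
Iteration 1: +5 →
  { a, d }  = complement { b, c, e, f }
  { a, f }  = complement { b, c, d, e }
  { b, f }  = complement { a, c, d, e }
  { a, b, c, d, e }  = { a, c, d, e } ∪ { b, c, d, e }
  { b, c, d, e, f }  = { b, c, d, e } ∪ { b, c, e, f }
Iteration 2: 7 new —
  { a }  = complement { b, c, d, e, f }
  { f }  = complement { a, b, c, d, e }
  { a, b, f }  = { a, f } ∪ { b, f }
  { a, d, f }  = { a, f } ∪ { a, d }
  { a, b, d, f }  = { b, f } ∪ { a, d }
  { a, b, c, e, f }  = { a, f } ∪ { b, c, e, f }
  { a, c, d, e, f }  = { a, f } ∪ { a, c, d, e }
Iteration 3 (5 new):
  { b }  = complement { a, c, d, e, f }
  { d }  = complement { a, b, c, e, f }
  { c, e }  = complement { a, b, d, f }
  { b, c, e }  = complement { a, d, f }
  { c, d, e }  = complement { a, b, f }
Iteration 4. New:
  { a, b }  = { a } ∪ { b }
  { b, d }  = { b } ∪ { d }
  { d, f }  = { f } ∪ { d }
  { a, b, d }  = { b } ∪ { a, d }
  { a, c, e }  = { a } ∪ { c, e }
  { b, d, f }  = { b, f } ∪ { d }
  { c, e, f }  = { f } ∪ { c, e }
  { a, b, c, e }  = { a } ∪ { b, c, e }
  { a, c, e, f }  = { a, f } ∪ { c, e }
  { c, d, e, f }  = { c, d, e } ∪ { f }
Iteration 5: no new sets; the family is a σ-algebra.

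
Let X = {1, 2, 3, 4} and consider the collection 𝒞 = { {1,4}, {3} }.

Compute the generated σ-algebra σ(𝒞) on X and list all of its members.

σ(𝒞) = { {}, {2}, {3}, {1,4}, {2,3}, {1,2,4}, {1,3,4}, X }

Derivation:
Seed the family with 𝒞 together with ∅ and X: { {}, {3}, {1,4}, X }.
Round 1. New:
  {2,3}  = complement {1,4}
  {1,2,4}  = complement {3}
  {1,3,4}  = {3} ∪ {1,4}
  — 7 sets.
Round 2: 1 new —
  {2}  = complement {1,3,4}
  — 8 sets.
Round 3: already closed under ᶜ and ∪.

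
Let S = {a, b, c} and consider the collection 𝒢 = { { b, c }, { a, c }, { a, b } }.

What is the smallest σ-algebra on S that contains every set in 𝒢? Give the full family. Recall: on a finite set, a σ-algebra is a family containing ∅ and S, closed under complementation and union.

Take S₀ = 𝒢 ∪ {∅, S} = { ∅, { a, b }, { a, c }, { b, c }, S }.
Step 1: +3 →
  { a }  = ᶜ of { b, c }
  { b }  = ᶜ of { a, c }
  { c }  = ᶜ of { a, b }
  [8 total]
After Step 2 the family is unchanged; done.

Hence σ(𝒢) has 8 members: { ∅, { a }, { b }, { c }, { a, b }, { a, c }, { b, c }, S }.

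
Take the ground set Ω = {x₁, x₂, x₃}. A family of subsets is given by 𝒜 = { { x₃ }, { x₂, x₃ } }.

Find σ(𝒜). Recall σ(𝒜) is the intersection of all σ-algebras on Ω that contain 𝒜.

Seed the family with 𝒜 together with ∅ and Ω: { {  }, { x₃ }, { x₂, x₃ }, Ω }.
Iteration 1. New:
  { x₁ }  = { x₂, x₃ }ᶜ
  { x₁, x₂ }  = { x₃ }ᶜ
  [6 total]
Iteration 2: 1 new —
  { x₁, x₃ }  = { x₃ } ∪ { x₁ }
  [7 total]
Iteration 3. New:
  { x₂ }  = { x₁, x₃ }ᶜ
  [8 total]
Iteration 4: no new sets; the family is a σ-algebra.

Therefore σ(𝒜) = { {  }, { x₁ }, { x₂ }, { x₃ }, { x₁, x₂ }, { x₁, x₃ }, { x₂, x₃ }, Ω } (|σ(𝒜)| = 8).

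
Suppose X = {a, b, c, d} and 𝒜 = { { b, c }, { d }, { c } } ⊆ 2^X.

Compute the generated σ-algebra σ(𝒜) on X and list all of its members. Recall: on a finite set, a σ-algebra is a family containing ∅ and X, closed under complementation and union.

Take S₀ = 𝒜 ∪ {∅, X} = { ∅, { c }, { d }, { b, c }, X }.
Pass 1 adds 5:
  { a, d }  = complement { b, c }
  { c, d }  = { c } ∪ { d }
  { a, b, c }  = complement { d }
  { a, b, d }  = complement { c }
  { b, c, d }  = { b, c } ∪ { d }
  — 10 sets.
Pass 2 (3 new):
  { a }  = complement { b, c, d }
  { a, b }  = complement { c, d }
  { a, c, d }  = { c, d } ∪ { a, d }
  — 13 sets.
Pass 3: 2 new —
  { b }  = complement { a, c, d }
  { a, c }  = { c } ∪ { a }
  — 15 sets.
Pass 4 (1 new):
  { b, d }  = complement { a, c }
  — 16 sets.
Pass 5 adds nothing — fixpoint reached.

Hence σ(𝒜) has 16 members: { ∅, { a }, { b }, { c }, { d }, { a, b }, { a, c }, { a, d }, { b, c }, { b, d }, { c, d }, { a, b, c }, { a, b, d }, { a, c, d }, { b, c, d }, X }.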